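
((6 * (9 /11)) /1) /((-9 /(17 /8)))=-51 /44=-1.16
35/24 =1.46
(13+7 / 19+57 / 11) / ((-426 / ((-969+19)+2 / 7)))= 4295716 / 103873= 41.36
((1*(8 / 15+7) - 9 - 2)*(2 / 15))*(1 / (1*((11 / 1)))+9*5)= -51584 / 2475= -20.84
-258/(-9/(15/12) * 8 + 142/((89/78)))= -19135/4958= -3.86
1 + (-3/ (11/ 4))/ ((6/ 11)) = -1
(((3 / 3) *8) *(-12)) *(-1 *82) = 7872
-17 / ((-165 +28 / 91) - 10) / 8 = 221 / 18168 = 0.01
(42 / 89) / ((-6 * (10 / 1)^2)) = -7 / 8900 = -0.00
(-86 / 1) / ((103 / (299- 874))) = 49450 / 103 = 480.10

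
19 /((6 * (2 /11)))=17.42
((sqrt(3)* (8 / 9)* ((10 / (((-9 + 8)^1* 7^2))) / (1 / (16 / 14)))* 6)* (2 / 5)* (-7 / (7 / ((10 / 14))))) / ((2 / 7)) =1280* sqrt(3) / 1029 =2.15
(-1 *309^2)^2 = 9116621361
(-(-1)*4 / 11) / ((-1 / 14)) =-56 / 11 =-5.09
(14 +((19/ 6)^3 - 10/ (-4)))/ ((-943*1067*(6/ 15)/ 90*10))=-52115/ 48296688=-0.00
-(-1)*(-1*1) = -1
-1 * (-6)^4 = -1296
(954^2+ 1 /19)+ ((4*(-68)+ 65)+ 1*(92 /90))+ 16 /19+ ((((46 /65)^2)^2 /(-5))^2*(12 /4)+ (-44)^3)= 1123448439234135219514418 /1362206575107421875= 824726.92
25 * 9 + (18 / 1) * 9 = 387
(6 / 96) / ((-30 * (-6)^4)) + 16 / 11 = 9953269 / 6842880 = 1.45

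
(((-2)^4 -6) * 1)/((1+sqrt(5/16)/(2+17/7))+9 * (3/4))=297910/230819 -2170 * sqrt(5)/230819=1.27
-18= -18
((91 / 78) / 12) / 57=7 / 4104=0.00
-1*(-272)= 272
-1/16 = -0.06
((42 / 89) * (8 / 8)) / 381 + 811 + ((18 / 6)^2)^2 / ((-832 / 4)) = 1905767833 / 2351024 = 810.61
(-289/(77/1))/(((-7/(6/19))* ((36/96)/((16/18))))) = 36992/92169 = 0.40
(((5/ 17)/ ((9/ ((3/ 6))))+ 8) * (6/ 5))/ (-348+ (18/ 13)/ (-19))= -605891/ 21923370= -0.03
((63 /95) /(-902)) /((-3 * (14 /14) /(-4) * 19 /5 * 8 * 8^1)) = -21 /5209952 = -0.00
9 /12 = 3 /4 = 0.75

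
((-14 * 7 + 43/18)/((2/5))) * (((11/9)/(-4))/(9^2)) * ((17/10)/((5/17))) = 5.21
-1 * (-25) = 25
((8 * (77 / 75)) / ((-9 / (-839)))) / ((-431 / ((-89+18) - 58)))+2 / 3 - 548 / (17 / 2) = 272612794 / 1648575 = 165.36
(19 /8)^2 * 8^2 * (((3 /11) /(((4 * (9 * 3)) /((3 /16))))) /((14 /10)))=1805 /14784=0.12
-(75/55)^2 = -225/121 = -1.86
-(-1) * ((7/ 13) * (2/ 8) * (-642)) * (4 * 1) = -4494/ 13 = -345.69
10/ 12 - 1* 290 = -1735/ 6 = -289.17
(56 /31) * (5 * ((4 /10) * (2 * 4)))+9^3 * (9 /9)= 23495 /31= 757.90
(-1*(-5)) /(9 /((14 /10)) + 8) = 35 /101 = 0.35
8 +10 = 18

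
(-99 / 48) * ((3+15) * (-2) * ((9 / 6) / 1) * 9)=8019 / 8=1002.38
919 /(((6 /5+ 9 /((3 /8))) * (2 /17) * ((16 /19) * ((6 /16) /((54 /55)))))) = 296837 /308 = 963.76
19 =19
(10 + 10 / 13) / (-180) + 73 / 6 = 12.11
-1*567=-567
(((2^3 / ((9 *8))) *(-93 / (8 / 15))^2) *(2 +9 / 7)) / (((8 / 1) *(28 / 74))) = 184007475 / 50176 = 3667.24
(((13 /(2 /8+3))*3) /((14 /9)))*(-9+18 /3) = -162 /7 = -23.14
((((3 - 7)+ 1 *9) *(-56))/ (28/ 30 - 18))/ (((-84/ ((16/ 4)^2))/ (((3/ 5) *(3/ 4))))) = -45/ 32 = -1.41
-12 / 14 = -6 / 7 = -0.86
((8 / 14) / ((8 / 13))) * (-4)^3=-59.43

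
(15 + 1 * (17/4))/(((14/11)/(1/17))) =121/136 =0.89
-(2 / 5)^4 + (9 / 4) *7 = 39311 / 2500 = 15.72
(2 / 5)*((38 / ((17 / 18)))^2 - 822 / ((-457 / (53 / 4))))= 433915671 / 660365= 657.08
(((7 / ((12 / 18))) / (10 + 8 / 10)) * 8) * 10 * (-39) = -9100 / 3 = -3033.33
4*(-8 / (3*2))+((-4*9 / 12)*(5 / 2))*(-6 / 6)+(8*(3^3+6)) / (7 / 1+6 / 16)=13439 / 354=37.96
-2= -2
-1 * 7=-7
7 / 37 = 0.19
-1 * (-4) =4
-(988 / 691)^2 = -976144 / 477481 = -2.04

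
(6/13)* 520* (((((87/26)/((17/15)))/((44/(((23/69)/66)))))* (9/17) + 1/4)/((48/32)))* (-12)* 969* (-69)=32116312.34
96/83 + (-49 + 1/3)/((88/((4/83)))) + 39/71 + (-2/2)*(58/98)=10362133/9528981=1.09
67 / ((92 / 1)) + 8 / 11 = 1473 / 1012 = 1.46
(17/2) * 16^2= 2176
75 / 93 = 25 / 31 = 0.81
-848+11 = -837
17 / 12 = 1.42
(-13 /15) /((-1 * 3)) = 13 /45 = 0.29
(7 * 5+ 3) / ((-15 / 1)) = -38 / 15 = -2.53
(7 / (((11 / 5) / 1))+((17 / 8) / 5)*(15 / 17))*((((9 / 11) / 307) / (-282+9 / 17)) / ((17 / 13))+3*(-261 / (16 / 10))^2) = 8613474326818377 / 30335726080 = 283938.29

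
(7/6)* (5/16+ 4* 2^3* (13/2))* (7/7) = 7777/32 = 243.03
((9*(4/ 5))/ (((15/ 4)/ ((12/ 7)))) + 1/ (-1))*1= 401/ 175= 2.29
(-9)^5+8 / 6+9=-177116 / 3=-59038.67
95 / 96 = 0.99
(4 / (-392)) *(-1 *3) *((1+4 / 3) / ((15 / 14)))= 1 / 15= 0.07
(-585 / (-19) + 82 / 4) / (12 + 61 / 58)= 56521 / 14383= 3.93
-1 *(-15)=15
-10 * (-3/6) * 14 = 70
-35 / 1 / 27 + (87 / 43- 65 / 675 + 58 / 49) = 516079 / 284445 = 1.81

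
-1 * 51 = -51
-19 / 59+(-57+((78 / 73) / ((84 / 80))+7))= -49.30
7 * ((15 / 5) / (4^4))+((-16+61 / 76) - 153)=-817713 / 4864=-168.12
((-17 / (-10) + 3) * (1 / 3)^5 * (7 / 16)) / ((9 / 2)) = 329 / 174960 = 0.00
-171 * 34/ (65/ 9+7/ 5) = -130815/ 194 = -674.30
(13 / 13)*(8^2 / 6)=32 / 3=10.67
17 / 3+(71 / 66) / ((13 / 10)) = 2786 / 429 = 6.49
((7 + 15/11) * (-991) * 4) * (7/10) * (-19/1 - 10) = 37015832/55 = 673015.13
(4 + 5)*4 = 36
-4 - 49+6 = -47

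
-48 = -48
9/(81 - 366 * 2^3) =-3/949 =-0.00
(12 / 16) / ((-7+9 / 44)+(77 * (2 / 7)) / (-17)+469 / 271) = -152031 / 1289009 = -0.12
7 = 7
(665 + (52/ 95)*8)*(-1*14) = -890274/ 95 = -9371.31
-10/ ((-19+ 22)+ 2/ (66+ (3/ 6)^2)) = -2650/ 803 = -3.30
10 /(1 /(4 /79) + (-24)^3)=-40 /55217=-0.00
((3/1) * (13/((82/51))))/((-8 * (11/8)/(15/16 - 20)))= 606645/14432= 42.03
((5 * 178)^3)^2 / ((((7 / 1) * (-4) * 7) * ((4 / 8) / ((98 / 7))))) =-496981290961000000 / 7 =-70997327280142857.14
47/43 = 1.09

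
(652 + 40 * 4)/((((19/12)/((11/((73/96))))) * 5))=10289664/6935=1483.73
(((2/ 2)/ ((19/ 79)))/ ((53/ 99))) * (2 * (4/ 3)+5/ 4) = 122529/ 4028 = 30.42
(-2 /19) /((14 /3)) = -3 /133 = -0.02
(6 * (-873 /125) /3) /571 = -1746 /71375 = -0.02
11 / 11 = 1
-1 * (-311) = 311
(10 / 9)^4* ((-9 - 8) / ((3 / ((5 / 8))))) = -106250 / 19683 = -5.40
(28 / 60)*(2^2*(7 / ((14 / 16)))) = 224 / 15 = 14.93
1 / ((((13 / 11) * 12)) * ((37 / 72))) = 66 / 481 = 0.14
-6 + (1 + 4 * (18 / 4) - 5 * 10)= -37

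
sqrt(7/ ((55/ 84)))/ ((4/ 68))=238* sqrt(165)/ 55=55.58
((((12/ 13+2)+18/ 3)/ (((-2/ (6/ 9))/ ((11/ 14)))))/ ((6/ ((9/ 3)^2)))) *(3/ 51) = -319/ 1547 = -0.21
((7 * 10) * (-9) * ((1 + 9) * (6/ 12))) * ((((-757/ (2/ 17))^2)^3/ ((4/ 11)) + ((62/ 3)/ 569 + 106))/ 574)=-6396704297844374388859424652075/ 5972224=-1071075749644416282587429.00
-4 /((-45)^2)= -4 /2025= -0.00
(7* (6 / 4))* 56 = 588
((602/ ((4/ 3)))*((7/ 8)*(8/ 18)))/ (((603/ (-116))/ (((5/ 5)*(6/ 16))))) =-61103/ 4824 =-12.67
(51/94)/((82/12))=153/1927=0.08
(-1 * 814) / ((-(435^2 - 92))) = 814 / 189133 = 0.00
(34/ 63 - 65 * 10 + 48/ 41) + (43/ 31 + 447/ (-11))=-605586284/ 880803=-687.54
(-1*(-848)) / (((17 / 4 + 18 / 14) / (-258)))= -6125952 / 155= -39522.27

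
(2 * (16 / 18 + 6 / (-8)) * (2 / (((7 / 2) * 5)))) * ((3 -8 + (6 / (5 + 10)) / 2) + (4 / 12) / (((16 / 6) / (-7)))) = -227 / 1260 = -0.18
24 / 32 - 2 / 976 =365 / 488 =0.75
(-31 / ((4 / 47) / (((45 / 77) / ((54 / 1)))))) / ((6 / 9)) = -7285 / 1232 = -5.91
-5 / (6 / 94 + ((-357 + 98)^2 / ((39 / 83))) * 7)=-9165 / 1831780984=-0.00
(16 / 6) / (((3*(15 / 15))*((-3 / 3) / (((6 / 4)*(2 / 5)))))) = -8 / 15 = -0.53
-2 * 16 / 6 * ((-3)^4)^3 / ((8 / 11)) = -3897234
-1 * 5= -5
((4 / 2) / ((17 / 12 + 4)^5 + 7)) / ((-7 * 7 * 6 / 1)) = -82944 / 56939590001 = -0.00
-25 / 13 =-1.92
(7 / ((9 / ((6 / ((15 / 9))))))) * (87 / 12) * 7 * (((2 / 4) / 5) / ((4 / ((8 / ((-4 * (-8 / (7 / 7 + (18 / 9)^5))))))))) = 46893 / 1600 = 29.31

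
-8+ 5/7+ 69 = 432/7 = 61.71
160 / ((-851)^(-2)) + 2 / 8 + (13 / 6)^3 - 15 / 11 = 275312273681 / 2376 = 115872169.06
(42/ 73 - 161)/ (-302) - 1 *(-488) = 10770159/ 22046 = 488.53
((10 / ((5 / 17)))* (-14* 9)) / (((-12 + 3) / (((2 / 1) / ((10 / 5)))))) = 476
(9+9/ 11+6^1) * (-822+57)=-12100.91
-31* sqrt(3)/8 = -6.71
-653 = -653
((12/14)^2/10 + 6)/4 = 372/245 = 1.52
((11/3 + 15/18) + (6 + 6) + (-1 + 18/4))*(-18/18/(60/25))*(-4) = 100/3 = 33.33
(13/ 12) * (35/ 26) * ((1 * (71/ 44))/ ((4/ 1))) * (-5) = -12425/ 4224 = -2.94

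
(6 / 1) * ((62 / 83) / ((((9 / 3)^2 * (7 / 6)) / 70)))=2480 / 83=29.88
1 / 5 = 0.20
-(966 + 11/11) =-967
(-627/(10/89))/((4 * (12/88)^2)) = -2250721/30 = -75024.03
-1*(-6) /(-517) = -0.01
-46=-46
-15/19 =-0.79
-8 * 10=-80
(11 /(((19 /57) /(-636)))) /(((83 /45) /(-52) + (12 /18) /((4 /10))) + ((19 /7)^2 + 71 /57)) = -45723197520 /22317307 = -2048.78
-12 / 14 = -6 / 7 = -0.86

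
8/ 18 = 4/ 9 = 0.44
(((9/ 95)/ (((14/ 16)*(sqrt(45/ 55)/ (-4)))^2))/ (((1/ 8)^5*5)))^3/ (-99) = -4571250755417816566857728/ 113477975296875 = -40283154008.16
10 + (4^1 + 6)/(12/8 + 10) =250/23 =10.87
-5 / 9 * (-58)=32.22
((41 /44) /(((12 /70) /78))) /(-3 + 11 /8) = -2870 /11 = -260.91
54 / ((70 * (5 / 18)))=486 / 175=2.78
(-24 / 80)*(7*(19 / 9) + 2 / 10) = -337 / 75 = -4.49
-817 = -817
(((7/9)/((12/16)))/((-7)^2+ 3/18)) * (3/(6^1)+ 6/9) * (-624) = -40768/2655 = -15.36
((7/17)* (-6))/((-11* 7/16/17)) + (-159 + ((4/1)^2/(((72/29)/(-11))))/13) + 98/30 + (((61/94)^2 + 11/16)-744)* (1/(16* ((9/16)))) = -53448657851/227438640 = -235.00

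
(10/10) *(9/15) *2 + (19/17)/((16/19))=3437/1360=2.53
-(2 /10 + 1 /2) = -7 /10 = -0.70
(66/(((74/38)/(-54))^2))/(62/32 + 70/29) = 10745716608/921337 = 11663.18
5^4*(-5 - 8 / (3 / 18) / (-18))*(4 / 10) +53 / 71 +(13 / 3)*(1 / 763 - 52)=-131301458 / 162519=-807.91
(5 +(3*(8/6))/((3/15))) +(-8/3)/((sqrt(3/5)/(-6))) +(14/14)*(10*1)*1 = 16*sqrt(15)/3 +35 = 55.66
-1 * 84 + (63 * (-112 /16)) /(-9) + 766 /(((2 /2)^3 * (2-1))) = 731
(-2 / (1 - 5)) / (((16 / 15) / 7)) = 105 / 32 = 3.28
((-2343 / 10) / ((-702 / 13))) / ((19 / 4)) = 781 / 855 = 0.91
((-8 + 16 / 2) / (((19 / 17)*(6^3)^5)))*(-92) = 0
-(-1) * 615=615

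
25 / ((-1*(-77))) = 0.32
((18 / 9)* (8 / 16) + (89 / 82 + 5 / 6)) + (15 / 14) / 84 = 2.93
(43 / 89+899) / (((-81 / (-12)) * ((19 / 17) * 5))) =5443672 / 228285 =23.85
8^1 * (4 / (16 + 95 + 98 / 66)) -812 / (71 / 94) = -8851705 / 8236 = -1074.76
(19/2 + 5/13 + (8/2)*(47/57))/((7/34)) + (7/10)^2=4781009/74100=64.52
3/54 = 0.06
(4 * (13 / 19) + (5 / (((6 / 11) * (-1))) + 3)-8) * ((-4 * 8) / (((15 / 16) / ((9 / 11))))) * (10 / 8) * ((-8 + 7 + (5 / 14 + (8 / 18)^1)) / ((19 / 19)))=-1042400 / 13167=-79.17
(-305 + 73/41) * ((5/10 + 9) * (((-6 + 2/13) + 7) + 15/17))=-53146800/9061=-5865.45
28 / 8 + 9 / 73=529 / 146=3.62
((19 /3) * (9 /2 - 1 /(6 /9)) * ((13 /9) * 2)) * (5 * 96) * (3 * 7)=553280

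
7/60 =0.12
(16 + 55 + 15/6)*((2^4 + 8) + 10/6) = 3773/2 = 1886.50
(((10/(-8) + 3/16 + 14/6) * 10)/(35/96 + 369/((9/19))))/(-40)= -61/149638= -0.00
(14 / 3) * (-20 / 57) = -280 / 171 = -1.64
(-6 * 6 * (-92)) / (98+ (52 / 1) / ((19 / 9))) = 27.01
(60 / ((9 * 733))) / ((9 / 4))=80 / 19791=0.00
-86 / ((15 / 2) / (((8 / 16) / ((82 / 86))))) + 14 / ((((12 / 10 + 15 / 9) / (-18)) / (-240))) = 557768986 / 26445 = 21091.66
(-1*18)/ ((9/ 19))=-38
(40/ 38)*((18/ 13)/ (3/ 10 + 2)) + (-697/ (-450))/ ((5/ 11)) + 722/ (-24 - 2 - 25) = -2198105641/ 217298250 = -10.12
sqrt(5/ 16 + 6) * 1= sqrt(101)/ 4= 2.51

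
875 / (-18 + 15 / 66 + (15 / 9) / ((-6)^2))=-1039500 / 21059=-49.36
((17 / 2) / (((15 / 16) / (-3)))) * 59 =-8024 / 5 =-1604.80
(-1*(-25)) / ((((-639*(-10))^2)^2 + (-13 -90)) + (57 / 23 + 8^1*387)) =575 / 38346988979498896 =0.00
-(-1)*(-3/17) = -3/17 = -0.18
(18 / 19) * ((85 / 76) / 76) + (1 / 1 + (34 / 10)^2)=17248933 / 1371800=12.57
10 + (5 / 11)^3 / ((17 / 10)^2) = 3859090 / 384659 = 10.03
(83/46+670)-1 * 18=30075/46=653.80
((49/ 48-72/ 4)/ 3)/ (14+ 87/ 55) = -44825/ 123408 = -0.36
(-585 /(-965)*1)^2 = 0.37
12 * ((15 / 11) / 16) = 1.02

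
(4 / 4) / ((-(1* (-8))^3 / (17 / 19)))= 17 / 9728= 0.00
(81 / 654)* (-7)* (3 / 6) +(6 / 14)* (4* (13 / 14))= 24747 / 21364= 1.16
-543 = -543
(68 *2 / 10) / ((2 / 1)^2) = 17 / 5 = 3.40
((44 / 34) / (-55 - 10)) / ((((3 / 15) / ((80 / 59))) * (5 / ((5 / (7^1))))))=-1760 / 91273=-0.02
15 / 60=1 / 4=0.25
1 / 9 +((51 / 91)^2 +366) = 366.43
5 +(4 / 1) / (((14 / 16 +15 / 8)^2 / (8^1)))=1117 / 121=9.23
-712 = -712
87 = 87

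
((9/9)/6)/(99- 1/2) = 0.00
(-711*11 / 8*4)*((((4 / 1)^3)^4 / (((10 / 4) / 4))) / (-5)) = 524858425344 / 25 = 20994337013.76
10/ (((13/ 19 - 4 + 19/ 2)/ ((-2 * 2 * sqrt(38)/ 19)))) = -16 * sqrt(38)/ 47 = -2.10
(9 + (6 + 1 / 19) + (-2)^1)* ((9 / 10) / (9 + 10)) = 1116 / 1805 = 0.62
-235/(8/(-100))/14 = 5875/28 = 209.82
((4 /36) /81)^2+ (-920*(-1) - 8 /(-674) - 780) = 25075512481 /179095617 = 140.01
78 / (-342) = -13 / 57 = -0.23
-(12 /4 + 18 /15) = -21 /5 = -4.20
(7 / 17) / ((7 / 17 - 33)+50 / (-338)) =-1183 / 94051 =-0.01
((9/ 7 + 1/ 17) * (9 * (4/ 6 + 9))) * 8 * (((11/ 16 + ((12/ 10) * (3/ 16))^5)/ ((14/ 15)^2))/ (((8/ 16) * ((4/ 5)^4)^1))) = 1379235884175/ 382140416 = 3609.24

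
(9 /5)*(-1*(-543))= 4887 /5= 977.40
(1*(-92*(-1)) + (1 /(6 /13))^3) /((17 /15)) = 110345 /1224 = 90.15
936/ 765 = 104/ 85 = 1.22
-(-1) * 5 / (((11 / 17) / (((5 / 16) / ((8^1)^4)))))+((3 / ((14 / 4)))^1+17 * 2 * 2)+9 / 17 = 5952488847 / 85786624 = 69.39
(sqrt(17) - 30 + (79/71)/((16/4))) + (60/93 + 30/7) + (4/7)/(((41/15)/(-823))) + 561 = sqrt(17) + 920123611/2526748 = 368.28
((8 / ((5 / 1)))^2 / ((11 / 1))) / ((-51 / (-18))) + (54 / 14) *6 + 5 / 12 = 9284081 / 392700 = 23.64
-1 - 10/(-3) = 7/3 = 2.33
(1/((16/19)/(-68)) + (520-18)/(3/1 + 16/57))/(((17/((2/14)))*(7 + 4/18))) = 97299/1157156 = 0.08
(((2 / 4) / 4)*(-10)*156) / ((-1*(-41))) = -195 / 41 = -4.76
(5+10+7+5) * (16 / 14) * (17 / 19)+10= 5002 / 133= 37.61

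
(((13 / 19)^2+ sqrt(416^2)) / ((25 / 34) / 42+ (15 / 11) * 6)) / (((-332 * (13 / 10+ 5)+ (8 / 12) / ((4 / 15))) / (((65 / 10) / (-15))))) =157441284 / 14943491393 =0.01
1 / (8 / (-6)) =-3 / 4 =-0.75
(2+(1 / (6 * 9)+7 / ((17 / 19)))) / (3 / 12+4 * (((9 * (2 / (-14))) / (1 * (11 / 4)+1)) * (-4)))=1.72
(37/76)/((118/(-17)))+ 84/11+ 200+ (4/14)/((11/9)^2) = 1578104277/7595896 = 207.76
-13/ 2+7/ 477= -6187/ 954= -6.49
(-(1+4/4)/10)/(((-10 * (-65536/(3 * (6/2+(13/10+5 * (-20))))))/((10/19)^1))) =2871/62259200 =0.00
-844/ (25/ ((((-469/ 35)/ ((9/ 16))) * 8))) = 7238144/ 1125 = 6433.91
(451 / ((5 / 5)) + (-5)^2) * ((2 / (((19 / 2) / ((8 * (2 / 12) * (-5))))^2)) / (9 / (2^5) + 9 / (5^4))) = 30464000000 / 19211337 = 1585.73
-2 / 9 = -0.22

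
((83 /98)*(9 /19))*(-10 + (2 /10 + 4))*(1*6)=-64989 /4655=-13.96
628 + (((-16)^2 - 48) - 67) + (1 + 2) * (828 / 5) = 6329 / 5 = 1265.80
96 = 96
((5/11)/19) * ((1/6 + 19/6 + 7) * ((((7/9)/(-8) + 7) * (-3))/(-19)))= 77035/285912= 0.27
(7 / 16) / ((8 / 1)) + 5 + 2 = 7.05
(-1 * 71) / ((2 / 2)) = -71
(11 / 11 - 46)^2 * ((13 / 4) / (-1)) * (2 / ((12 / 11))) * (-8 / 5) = 19305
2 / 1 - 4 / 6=4 / 3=1.33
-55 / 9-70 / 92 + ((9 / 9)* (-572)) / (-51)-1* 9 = -32771 / 7038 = -4.66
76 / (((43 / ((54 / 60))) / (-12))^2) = 221616 / 46225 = 4.79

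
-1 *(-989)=989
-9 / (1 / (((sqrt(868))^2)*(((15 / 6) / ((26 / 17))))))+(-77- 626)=-13472.62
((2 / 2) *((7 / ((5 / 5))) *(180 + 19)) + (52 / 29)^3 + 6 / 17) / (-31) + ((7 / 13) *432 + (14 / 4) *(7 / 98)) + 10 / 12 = 378087488047 / 2005068468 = 188.57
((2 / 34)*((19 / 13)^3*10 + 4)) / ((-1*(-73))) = 77378 / 2726477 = 0.03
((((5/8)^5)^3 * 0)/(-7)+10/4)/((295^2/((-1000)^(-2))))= 1/34810000000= 0.00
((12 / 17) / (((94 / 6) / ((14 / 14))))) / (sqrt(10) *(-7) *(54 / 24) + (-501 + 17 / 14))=-7052976 / 77457946787 + 222264 *sqrt(10) / 77457946787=-0.00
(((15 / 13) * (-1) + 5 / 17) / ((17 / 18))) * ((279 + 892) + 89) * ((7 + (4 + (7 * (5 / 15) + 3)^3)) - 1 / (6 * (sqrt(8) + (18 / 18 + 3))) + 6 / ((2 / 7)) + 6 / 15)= -792980580 / 3757 - 179550 * sqrt(2) / 3757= -211135.08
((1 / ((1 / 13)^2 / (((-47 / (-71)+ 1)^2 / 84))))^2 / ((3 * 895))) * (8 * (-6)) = -0.55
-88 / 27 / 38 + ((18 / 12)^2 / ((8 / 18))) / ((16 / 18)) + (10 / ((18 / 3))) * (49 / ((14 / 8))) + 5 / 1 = 57.28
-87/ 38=-2.29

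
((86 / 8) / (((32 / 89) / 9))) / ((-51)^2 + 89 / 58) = 0.10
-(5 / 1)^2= -25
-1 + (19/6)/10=-41/60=-0.68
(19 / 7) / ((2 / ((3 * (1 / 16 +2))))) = 8.40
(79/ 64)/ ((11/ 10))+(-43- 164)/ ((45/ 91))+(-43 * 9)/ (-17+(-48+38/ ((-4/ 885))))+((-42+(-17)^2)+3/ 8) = -170.06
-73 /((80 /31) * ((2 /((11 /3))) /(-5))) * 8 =24893 /12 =2074.42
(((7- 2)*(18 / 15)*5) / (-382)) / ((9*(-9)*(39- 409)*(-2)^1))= 0.00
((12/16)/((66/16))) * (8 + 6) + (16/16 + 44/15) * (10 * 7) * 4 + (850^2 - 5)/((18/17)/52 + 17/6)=1443308171/5676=254282.62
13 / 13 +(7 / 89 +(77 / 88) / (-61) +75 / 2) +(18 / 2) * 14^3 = 1074271597 / 43432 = 24734.56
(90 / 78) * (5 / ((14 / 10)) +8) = 1215 / 91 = 13.35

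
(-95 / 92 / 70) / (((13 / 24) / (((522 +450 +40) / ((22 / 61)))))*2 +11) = -183 / 136465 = -0.00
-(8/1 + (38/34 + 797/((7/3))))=-41732/119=-350.69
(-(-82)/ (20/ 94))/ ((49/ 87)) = 167649/ 245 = 684.28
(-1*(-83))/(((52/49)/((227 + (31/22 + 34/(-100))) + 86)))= 351262723/14300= 24563.83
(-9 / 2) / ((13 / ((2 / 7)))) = -0.10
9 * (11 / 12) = 8.25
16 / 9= 1.78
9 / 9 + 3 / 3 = 2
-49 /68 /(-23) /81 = 49 /126684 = 0.00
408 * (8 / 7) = 466.29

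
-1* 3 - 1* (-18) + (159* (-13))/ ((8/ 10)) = -10275/ 4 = -2568.75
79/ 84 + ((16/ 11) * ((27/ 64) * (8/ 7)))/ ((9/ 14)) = 2.03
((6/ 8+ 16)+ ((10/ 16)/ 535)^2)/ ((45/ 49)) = 601393121/ 32973120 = 18.24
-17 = -17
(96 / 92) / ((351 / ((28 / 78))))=112 / 104949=0.00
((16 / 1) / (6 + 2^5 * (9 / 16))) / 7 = 2 / 21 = 0.10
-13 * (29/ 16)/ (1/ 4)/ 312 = -29/ 96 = -0.30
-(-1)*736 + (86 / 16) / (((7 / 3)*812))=33467521 / 45472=736.00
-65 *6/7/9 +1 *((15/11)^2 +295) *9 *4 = 27139790/2541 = 10680.75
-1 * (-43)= 43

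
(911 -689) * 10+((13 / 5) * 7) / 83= 921391 / 415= 2220.22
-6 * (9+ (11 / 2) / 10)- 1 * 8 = -653 / 10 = -65.30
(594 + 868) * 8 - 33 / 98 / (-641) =734719361 / 62818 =11696.00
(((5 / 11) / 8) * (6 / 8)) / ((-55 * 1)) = -3 / 3872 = -0.00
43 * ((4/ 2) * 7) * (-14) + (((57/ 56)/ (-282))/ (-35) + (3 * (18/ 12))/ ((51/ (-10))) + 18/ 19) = -501542359383/ 59509520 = -8427.93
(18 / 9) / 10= 1 / 5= 0.20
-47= -47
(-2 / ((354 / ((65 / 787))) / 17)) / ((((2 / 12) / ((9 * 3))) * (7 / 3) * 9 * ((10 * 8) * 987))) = -663 / 855481592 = -0.00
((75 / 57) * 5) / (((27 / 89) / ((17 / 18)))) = 189125 / 9234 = 20.48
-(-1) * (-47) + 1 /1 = -46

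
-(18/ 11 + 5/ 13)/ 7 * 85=-24565/ 1001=-24.54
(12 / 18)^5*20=640 / 243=2.63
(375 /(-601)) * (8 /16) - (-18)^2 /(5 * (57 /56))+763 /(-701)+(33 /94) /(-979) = -10892920382069 /167418697885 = -65.06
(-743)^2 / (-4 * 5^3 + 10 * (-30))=-690.06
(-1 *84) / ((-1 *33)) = 28 / 11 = 2.55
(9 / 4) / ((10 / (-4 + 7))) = 27 / 40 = 0.68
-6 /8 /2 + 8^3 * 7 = 28669 /8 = 3583.62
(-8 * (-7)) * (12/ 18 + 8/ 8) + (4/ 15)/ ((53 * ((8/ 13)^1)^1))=49471/ 530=93.34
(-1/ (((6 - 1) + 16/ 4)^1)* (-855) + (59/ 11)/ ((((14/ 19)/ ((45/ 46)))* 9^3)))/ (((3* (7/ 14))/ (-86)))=-2344230355/ 430353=-5447.23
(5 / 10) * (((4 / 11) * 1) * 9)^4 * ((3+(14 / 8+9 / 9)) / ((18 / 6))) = 1609632 / 14641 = 109.94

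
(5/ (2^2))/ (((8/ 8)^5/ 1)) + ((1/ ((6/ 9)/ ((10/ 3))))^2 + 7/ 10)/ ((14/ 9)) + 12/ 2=23.77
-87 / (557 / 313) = -27231 / 557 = -48.89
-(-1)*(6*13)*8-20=604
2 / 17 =0.12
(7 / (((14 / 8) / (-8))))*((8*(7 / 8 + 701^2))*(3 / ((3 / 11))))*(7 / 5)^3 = -94927834848 / 25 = -3797113393.92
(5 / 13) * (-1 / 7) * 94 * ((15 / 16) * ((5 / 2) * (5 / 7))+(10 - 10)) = -88125 / 10192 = -8.65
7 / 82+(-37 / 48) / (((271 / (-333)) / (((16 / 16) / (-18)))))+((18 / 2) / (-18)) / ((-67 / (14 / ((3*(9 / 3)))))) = 9509191 / 214397856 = 0.04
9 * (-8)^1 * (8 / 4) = -144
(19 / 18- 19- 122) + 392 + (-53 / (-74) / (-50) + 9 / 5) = 8452913 / 33300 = 253.84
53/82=0.65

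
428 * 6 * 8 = 20544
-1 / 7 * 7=-1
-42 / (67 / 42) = -1764 / 67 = -26.33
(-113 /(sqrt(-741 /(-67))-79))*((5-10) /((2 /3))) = -8971635 /834812-1695*sqrt(49647) /834812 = -11.20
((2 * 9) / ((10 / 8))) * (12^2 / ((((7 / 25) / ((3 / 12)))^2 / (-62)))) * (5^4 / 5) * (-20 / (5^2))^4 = -257126400 / 49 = -5247477.55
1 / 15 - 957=-14354 / 15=-956.93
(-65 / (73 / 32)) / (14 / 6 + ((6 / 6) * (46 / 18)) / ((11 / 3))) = -9.40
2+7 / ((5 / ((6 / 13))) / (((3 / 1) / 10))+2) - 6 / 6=1.18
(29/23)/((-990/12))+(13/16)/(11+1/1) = 12733/242880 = 0.05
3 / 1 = 3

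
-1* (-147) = 147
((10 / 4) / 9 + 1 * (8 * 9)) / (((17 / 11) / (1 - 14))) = -186043 / 306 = -607.98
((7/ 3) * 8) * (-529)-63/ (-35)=-148093/ 15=-9872.87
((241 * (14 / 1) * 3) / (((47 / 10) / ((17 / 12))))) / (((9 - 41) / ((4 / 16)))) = -143395 / 6016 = -23.84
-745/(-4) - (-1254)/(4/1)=1999/4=499.75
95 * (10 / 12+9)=5605 / 6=934.17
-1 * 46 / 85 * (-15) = 138 / 17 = 8.12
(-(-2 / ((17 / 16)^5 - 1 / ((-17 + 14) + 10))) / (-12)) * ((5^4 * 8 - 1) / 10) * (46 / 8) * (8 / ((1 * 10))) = -210983714816 / 666781725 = -316.42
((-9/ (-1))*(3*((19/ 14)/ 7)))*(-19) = -9747/ 98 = -99.46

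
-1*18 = -18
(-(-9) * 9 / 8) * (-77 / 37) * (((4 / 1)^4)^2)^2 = -90499023733.62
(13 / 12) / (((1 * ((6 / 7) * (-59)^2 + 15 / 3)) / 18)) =0.01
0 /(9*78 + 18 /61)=0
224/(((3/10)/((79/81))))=176960/243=728.23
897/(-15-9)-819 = -6851/8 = -856.38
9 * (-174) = -1566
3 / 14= 0.21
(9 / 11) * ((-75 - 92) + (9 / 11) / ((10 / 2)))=-82584 / 605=-136.50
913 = 913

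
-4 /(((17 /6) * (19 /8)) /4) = -768 /323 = -2.38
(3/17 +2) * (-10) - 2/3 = -1144/51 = -22.43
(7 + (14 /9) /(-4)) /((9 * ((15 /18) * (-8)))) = -119 /1080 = -0.11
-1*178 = -178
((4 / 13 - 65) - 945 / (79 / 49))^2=446763907216 / 1054729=423581.70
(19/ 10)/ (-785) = -19/ 7850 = -0.00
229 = 229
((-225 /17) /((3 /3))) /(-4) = 225 /68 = 3.31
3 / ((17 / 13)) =39 / 17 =2.29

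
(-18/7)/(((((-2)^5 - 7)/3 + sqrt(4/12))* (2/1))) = 9* sqrt(3)/3542 + 351/3542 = 0.10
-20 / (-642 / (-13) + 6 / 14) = -1820 / 4533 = -0.40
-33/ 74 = -0.45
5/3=1.67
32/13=2.46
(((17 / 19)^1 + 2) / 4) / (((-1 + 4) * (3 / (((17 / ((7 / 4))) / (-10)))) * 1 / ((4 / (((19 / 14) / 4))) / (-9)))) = 2992 / 29241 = 0.10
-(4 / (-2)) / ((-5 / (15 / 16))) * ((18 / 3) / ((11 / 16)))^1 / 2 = -18 / 11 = -1.64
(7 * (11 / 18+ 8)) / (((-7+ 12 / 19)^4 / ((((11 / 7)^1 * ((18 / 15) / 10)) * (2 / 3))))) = 4039951 / 876922695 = 0.00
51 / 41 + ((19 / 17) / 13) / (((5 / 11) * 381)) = 21479824 / 17261205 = 1.24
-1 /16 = -0.06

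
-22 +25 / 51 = -1097 / 51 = -21.51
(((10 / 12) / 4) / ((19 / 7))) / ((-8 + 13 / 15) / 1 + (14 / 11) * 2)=-1925 / 115064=-0.02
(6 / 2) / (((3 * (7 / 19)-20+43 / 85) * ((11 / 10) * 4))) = -24225 / 653356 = -0.04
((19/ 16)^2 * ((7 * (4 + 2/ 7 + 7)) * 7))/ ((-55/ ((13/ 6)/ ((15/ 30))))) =-2595229/ 42240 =-61.44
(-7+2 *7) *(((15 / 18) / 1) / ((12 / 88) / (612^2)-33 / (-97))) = 44404272 / 2589707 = 17.15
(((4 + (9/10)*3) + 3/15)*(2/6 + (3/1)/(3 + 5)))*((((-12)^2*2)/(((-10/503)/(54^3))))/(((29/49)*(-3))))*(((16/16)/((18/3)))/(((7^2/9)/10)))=278720255448/145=1922208658.26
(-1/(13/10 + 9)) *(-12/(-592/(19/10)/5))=-285/15244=-0.02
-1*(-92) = 92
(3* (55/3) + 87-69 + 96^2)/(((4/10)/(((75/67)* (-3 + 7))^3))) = 627007500000/300763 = 2084722.85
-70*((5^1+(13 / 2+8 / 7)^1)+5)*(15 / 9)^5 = -3859375 / 243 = -15882.20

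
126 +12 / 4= 129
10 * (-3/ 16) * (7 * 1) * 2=-105/ 4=-26.25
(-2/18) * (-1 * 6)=2/3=0.67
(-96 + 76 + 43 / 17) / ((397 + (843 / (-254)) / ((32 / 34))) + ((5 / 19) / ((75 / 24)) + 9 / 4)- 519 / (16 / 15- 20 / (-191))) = 96204572640 / 260243375059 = 0.37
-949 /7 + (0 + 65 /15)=-2756 /21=-131.24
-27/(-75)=0.36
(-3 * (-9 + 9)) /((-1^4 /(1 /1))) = 0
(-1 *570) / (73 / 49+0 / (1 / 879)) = -27930 / 73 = -382.60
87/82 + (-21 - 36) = -4587/82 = -55.94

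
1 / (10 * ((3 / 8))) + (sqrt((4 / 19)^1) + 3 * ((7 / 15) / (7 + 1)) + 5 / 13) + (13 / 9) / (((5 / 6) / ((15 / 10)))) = 2 * sqrt(19) / 19 + 1069 / 312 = 3.89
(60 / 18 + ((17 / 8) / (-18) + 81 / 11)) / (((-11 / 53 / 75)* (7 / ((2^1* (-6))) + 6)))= -341585 / 484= -705.75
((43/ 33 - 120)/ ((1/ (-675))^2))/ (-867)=198298125/ 3179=62377.52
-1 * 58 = -58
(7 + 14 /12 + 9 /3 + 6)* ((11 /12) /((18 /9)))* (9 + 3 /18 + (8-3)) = 96305 /864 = 111.46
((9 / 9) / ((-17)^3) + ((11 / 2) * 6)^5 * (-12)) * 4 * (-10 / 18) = 46145324594180 / 44217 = 1043610480.00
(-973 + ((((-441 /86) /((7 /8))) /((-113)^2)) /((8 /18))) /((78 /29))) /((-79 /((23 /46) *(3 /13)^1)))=41670907341 /29322374068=1.42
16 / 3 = 5.33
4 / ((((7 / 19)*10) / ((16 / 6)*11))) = 3344 / 105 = 31.85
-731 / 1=-731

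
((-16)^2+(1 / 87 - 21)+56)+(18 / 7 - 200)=56992 / 609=93.58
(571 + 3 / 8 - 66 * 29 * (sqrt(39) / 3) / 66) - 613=-101.99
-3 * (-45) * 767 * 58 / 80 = 600561 / 8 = 75070.12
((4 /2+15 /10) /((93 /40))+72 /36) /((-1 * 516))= -163 /23994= -0.01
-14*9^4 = -91854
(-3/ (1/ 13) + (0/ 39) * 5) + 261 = 222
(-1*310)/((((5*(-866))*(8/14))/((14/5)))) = 1519/4330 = 0.35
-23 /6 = -3.83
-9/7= -1.29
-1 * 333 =-333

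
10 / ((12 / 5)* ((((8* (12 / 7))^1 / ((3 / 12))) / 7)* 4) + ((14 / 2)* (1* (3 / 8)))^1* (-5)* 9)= -19600 / 84069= -0.23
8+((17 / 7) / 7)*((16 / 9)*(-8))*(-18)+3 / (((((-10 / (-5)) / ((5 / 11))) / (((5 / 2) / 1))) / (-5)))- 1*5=179581 / 2156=83.29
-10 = -10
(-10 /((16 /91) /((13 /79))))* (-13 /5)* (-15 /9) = -40.56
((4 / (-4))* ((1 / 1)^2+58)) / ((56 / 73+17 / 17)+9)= -4307 / 786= -5.48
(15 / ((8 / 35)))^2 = 275625 / 64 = 4306.64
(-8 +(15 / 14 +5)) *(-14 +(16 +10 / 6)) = -99 / 14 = -7.07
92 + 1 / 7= 92.14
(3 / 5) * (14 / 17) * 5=42 / 17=2.47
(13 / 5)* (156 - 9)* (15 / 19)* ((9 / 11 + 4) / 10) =303849 / 2090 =145.38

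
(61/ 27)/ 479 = 61/ 12933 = 0.00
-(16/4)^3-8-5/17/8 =-9797/136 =-72.04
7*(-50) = -350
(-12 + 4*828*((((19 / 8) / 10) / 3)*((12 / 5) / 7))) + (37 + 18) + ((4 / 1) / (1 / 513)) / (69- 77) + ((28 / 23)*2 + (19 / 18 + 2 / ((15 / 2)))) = -4341416 / 36225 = -119.85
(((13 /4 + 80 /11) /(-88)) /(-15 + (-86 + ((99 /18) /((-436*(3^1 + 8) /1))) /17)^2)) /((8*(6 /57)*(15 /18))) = -30205458373 /1308400832891900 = -0.00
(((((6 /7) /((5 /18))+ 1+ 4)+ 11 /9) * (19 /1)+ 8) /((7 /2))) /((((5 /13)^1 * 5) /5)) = 1513928 /11025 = 137.32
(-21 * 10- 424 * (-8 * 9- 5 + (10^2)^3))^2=179748493628223844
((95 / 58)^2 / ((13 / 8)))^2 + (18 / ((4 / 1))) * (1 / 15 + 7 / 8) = 66585035771 / 9562439120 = 6.96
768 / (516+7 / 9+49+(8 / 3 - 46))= 3456 / 2351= 1.47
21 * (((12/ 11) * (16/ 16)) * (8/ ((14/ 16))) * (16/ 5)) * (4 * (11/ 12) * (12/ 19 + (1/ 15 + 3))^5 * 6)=10655970217533636608/ 1044604265625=10200963.72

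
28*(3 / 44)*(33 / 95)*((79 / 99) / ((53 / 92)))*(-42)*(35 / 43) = -14957544 / 476311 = -31.40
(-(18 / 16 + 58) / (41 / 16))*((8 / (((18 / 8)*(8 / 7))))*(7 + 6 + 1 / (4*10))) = -934.98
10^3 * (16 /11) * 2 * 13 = 416000 /11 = 37818.18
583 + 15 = 598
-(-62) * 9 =558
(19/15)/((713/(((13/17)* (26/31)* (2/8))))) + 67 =755262721/11272530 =67.00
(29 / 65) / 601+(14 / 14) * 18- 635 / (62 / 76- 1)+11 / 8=7583494749 / 2187640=3466.52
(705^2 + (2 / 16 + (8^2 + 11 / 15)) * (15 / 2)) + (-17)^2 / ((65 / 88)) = 517818807 / 1040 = 497902.70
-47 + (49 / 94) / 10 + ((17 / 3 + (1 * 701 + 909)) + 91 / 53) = 234717331 / 149460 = 1570.44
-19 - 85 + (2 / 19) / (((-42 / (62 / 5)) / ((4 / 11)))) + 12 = -2019188 / 21945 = -92.01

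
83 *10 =830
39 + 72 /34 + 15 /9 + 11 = 2743 /51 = 53.78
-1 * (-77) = 77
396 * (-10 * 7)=-27720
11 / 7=1.57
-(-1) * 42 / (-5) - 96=-522 / 5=-104.40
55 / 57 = 0.96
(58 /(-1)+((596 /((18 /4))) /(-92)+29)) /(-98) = 6301 /20286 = 0.31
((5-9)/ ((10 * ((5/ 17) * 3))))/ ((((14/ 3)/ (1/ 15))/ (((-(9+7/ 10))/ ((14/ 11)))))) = 18139/ 367500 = 0.05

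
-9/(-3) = 3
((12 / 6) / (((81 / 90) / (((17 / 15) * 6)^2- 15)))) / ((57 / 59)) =184316 / 2565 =71.86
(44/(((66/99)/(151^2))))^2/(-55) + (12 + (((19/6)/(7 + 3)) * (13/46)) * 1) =-22728566652085/552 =-41174939587.11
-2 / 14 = -1 / 7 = -0.14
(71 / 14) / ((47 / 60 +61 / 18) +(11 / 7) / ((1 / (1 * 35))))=6390 / 74557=0.09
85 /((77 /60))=5100 /77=66.23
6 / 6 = 1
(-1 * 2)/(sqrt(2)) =-sqrt(2) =-1.41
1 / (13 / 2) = 0.15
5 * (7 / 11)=35 / 11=3.18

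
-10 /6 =-5 /3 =-1.67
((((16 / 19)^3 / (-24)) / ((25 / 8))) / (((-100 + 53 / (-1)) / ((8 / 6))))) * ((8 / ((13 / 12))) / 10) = 262144 / 5115956625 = 0.00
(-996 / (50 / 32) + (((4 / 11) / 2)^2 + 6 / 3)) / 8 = -961053 / 12100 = -79.43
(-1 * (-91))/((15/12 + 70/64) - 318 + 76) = -2912/7669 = -0.38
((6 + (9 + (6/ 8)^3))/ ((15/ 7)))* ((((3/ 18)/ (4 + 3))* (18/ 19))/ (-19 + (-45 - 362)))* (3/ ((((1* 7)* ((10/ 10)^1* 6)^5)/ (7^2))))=-2303/ 2237829120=-0.00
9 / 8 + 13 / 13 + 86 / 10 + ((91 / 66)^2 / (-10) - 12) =-3191 / 2178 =-1.47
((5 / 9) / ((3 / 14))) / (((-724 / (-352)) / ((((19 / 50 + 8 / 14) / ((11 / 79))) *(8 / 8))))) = 23384 / 2715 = 8.61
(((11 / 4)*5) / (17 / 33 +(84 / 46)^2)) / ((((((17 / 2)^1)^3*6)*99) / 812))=4725028 / 594320697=0.01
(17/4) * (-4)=-17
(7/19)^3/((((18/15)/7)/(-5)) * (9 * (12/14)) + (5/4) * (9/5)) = 1680700/66731211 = 0.03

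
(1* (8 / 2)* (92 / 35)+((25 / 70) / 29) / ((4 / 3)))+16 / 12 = 288833 / 24360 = 11.86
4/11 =0.36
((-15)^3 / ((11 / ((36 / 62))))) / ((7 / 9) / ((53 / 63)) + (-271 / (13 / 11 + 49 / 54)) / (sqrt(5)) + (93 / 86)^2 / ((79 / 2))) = 107006177719961792544487500 / 2117815288474651828962816191 + 264497060529533341143198000* sqrt(5) / 192528662588604711723892381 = 3.12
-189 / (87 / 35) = -2205 / 29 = -76.03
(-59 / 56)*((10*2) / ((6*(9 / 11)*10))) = -649 / 1512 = -0.43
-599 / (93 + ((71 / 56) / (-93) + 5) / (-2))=-6.62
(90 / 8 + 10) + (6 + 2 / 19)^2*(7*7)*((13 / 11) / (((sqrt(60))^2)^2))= 78088243 / 3573900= 21.85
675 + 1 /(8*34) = 183601 /272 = 675.00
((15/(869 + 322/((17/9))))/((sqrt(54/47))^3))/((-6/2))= -3995*sqrt(282)/17176212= -0.00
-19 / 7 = -2.71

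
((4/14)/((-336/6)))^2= 1/38416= 0.00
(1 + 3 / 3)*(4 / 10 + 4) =44 / 5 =8.80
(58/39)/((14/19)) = 551/273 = 2.02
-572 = -572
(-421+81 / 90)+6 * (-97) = -10021 / 10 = -1002.10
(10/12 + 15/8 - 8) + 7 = 41/24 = 1.71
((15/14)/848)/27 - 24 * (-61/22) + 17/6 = 81542887/1175328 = 69.38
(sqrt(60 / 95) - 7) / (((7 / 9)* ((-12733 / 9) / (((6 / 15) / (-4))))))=-81 / 127330+ 81* sqrt(57) / 8467445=-0.00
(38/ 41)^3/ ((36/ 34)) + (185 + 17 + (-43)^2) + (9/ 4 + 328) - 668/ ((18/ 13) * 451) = 7220234055/ 3032524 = 2380.93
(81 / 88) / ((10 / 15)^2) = 729 / 352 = 2.07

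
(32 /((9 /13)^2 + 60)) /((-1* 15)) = -5408 /153315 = -0.04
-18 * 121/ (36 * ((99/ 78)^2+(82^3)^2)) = -40898/ 205508509883713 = -0.00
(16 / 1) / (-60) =-4 / 15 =-0.27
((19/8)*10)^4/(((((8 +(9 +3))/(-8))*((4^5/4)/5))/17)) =-42256.49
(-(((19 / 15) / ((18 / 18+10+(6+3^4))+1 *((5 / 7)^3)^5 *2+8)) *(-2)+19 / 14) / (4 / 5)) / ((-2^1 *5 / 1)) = 35228881377904901 / 211387073188287360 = 0.17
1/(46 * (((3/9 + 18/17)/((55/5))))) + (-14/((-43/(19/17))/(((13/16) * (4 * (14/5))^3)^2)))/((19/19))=17687761584463939/37303843750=474153.86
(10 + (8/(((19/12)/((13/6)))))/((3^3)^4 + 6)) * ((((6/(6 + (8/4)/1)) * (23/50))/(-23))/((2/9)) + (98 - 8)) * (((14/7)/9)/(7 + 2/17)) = 44552984753/1586748900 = 28.08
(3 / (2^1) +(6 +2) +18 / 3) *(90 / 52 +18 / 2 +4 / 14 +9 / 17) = 1107413 / 6188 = 178.96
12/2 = 6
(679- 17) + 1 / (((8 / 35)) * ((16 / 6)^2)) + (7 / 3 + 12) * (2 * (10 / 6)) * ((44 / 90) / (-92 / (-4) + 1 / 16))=10155611515 / 15303168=663.63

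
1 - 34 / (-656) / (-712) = 233519 / 233536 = 1.00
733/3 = 244.33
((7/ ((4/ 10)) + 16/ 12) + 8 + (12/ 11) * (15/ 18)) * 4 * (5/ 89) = 18310/ 2937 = 6.23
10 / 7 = 1.43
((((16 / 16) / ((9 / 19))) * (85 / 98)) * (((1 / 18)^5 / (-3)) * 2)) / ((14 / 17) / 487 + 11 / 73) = -976052705 / 230218149448224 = -0.00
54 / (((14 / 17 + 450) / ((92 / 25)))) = 10557 / 23950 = 0.44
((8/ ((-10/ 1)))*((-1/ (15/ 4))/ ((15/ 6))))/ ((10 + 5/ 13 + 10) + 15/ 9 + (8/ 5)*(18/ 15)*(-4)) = 104/ 17515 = 0.01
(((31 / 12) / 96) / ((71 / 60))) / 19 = 155 / 129504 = 0.00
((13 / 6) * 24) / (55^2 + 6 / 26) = 169 / 9832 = 0.02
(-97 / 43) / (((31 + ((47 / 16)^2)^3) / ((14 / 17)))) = -22783459328 / 8259794897275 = -0.00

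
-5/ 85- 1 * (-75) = 1274/ 17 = 74.94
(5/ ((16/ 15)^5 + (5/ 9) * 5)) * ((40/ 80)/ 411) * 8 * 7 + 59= 25561155433/ 432639287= 59.08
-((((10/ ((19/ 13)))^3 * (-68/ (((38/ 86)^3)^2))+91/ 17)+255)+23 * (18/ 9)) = 16052887461632834968/ 5485690862243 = 2926320.11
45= 45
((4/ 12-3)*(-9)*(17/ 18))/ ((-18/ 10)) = -340/ 27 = -12.59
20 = 20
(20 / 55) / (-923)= -4 / 10153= -0.00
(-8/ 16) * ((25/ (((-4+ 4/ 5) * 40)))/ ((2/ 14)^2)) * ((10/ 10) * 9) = 11025/ 256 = 43.07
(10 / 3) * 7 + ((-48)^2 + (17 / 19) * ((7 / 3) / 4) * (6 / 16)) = 4245413 / 1824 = 2327.53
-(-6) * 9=54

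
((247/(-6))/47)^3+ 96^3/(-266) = -9922446345283/2982627144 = -3326.75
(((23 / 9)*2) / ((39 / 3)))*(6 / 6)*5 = 230 / 117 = 1.97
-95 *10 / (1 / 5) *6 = -28500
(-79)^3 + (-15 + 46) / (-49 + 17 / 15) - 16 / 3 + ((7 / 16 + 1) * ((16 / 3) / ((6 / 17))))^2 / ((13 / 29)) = -743945615987 / 1512108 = -491992.38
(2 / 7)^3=8 / 343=0.02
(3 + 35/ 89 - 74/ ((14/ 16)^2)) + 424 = 1442358/ 4361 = 330.74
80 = 80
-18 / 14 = -9 / 7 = -1.29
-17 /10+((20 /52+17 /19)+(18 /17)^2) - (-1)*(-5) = -3069141 /713830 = -4.30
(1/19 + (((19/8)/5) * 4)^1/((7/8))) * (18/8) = 13311/2660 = 5.00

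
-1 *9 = -9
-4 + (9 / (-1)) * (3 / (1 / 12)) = -328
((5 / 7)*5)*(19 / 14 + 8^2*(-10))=-223525 / 98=-2280.87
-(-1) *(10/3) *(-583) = -5830/3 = -1943.33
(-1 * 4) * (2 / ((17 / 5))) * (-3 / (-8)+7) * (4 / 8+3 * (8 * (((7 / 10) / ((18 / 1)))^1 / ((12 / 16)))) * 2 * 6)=-27317 / 102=-267.81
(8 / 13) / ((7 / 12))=1.05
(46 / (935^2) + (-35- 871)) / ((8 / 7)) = -1386083657 / 1748450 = -792.75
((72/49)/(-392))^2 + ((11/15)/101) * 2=126948337/8733673515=0.01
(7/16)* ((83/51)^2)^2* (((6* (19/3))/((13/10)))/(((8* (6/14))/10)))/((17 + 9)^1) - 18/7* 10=-12024404835395/768310347168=-15.65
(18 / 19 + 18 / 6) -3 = 18 / 19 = 0.95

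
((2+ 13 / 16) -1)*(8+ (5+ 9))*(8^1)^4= 163328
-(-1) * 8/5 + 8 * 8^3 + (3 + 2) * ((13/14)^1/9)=2581813/630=4098.12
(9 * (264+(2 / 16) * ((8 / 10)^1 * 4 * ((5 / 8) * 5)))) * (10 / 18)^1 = 5305 / 4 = 1326.25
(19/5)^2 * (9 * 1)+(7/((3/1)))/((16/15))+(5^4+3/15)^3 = 488750414311/2000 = 244375207.16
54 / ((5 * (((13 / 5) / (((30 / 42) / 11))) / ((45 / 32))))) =6075 / 16016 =0.38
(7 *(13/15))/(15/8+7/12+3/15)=2.28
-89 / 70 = -1.27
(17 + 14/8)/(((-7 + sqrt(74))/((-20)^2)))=2100 + 300*sqrt(74)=4680.70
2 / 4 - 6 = -11 / 2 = -5.50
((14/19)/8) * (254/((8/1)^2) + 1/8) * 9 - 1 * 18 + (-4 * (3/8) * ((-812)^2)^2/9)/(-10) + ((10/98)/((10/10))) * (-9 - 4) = 12951610503449507/1787520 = 7245575156.33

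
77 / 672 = 11 / 96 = 0.11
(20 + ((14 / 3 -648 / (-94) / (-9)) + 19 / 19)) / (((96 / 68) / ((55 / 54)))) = 3282785 / 182736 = 17.96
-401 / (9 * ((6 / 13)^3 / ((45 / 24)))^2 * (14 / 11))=-532276362475 / 41803776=-12732.73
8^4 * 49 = 200704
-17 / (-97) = 17 / 97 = 0.18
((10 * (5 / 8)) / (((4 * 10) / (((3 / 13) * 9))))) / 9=15 / 416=0.04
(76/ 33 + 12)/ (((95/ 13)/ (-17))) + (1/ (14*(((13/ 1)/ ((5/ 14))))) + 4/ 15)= -87880391/ 2662660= -33.00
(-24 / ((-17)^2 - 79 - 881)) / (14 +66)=3 / 6710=0.00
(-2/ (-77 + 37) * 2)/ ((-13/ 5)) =-1/ 26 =-0.04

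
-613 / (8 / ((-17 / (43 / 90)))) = 468945 / 172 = 2726.42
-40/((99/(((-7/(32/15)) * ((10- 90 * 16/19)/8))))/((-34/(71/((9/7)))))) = 796875/118712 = 6.71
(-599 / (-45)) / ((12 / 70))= 4193 / 54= 77.65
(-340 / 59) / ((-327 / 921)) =104380 / 6431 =16.23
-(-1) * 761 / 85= 761 / 85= 8.95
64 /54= 32 /27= 1.19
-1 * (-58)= 58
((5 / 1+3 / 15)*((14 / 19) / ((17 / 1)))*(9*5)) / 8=819 / 646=1.27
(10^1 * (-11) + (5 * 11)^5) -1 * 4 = 503284261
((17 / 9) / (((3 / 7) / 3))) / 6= 119 / 54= 2.20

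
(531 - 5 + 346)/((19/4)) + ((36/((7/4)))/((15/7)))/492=715116/3895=183.60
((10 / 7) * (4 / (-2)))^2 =400 / 49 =8.16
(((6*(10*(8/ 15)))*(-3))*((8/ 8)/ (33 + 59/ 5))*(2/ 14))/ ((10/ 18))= -27/ 49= -0.55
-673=-673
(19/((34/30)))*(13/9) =1235/51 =24.22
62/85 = 0.73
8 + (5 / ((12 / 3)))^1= 37 / 4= 9.25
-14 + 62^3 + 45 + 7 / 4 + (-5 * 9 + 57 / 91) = 86747161 / 364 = 238316.38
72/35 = 2.06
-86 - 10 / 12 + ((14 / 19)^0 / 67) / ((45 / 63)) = -174493 / 2010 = -86.81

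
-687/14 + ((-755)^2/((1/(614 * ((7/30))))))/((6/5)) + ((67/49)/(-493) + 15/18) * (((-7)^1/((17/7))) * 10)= 35933021547211/528003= 68054578.38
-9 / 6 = -3 / 2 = -1.50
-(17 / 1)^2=-289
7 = 7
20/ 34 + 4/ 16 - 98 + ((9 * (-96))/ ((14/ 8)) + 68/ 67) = -589.86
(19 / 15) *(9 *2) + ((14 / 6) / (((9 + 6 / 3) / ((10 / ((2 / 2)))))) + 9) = 5597 / 165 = 33.92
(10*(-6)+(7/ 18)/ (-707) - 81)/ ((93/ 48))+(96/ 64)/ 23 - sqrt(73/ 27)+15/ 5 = -2914823/ 41814 - sqrt(219)/ 9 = -71.35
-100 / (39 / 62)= -6200 / 39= -158.97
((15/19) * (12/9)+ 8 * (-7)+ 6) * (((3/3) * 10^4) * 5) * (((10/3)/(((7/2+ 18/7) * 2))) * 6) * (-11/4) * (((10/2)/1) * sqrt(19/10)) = 1790250000 * sqrt(190)/323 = 76399050.40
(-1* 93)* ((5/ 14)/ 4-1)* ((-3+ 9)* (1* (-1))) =-14229/ 28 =-508.18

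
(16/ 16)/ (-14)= -1/ 14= -0.07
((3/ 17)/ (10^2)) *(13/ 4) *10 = 39/ 680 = 0.06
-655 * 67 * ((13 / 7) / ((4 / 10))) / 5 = -570505 / 14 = -40750.36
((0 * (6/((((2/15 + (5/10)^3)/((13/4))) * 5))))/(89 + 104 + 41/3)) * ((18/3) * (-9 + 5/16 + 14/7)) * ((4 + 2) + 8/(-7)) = 0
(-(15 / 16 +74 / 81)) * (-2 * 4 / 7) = 2399 / 1134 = 2.12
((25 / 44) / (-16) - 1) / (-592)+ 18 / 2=3751641 / 416768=9.00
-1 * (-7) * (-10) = -70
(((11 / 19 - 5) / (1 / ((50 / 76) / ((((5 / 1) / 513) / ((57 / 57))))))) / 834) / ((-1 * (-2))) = -945 / 5282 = -0.18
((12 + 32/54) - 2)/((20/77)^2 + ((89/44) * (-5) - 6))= -6782776/10274877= -0.66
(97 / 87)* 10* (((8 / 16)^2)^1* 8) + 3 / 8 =15781 / 696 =22.67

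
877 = 877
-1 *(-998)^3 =994011992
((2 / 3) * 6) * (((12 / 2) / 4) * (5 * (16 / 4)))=120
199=199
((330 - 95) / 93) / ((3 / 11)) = 2585 / 279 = 9.27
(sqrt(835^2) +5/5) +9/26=21745/26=836.35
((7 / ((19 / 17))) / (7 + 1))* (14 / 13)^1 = 833 / 988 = 0.84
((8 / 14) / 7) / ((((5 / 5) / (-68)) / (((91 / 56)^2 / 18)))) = -2873 / 3528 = -0.81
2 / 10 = 1 / 5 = 0.20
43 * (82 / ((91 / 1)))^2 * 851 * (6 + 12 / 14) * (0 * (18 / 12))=0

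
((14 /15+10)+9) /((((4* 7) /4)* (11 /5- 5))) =-299 /294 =-1.02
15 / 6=5 / 2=2.50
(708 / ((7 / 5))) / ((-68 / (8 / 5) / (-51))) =4248 / 7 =606.86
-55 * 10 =-550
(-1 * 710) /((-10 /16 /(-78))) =-88608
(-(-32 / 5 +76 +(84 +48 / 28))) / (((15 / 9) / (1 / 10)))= -8154 / 875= -9.32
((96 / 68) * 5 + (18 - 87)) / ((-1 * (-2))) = -1053 / 34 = -30.97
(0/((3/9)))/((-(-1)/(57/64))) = 0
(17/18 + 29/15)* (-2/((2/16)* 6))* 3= -1036/45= -23.02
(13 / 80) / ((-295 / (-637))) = 8281 / 23600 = 0.35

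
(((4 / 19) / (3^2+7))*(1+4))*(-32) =-40 / 19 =-2.11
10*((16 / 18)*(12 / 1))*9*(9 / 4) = 2160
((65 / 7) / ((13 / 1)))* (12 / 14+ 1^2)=65 / 49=1.33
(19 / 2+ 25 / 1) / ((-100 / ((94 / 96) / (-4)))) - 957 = -12248519 / 12800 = -956.92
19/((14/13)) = 247/14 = 17.64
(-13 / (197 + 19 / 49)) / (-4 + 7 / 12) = 49 / 2542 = 0.02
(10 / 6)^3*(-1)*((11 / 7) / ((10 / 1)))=-275 / 378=-0.73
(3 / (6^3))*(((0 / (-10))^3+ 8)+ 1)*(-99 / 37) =-99 / 296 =-0.33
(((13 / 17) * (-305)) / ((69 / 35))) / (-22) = 138775 / 25806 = 5.38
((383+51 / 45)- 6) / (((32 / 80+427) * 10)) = 2836 / 32055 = 0.09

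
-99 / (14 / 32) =-1584 / 7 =-226.29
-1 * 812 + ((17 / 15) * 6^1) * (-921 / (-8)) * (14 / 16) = -20321 / 160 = -127.01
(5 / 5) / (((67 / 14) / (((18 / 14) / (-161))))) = -18 / 10787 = -0.00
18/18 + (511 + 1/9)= 4609/9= 512.11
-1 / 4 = -0.25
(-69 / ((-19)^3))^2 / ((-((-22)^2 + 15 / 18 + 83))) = -28566 / 160285316567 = -0.00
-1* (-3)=3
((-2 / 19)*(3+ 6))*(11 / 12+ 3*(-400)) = 43167 / 38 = 1135.97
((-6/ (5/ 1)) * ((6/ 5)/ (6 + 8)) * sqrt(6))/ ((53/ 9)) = -162 * sqrt(6)/ 9275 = -0.04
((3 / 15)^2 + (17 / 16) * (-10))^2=4481689 / 40000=112.04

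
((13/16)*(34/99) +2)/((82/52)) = 23465/16236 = 1.45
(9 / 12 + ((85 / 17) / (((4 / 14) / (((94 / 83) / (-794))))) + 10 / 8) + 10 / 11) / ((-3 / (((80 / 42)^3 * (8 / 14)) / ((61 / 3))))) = -89206144000 / 477777604689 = -0.19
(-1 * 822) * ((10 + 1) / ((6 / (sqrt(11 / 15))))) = -1507 * sqrt(165) / 15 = -1290.52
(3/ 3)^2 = 1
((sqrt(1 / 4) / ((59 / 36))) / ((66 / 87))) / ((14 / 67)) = 17487 / 9086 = 1.92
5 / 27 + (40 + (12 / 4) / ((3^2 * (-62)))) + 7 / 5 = 348023 / 8370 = 41.58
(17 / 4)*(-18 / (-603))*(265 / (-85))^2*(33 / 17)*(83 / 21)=2564617 / 271082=9.46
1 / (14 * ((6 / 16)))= 4 / 21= 0.19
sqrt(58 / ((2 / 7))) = sqrt(203) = 14.25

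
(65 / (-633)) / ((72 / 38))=-0.05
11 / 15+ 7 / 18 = 101 / 90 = 1.12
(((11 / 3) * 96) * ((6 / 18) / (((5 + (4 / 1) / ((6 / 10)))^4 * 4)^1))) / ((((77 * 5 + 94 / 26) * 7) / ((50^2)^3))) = 9094.45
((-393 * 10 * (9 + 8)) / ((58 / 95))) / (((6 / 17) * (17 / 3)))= -54715.09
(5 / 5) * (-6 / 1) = -6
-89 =-89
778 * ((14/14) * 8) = 6224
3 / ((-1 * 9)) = -1 / 3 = -0.33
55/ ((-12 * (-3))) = 55/ 36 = 1.53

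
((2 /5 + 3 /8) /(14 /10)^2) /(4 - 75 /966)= 3565 /35364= 0.10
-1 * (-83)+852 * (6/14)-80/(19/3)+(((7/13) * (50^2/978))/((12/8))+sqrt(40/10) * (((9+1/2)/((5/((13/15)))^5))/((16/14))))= 2335043596156552363/5350309453125000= 436.43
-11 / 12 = -0.92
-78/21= -26/7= -3.71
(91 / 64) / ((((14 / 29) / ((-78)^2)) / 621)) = 356091957 / 32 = 11127873.66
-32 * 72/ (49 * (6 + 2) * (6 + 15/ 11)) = -352/ 441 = -0.80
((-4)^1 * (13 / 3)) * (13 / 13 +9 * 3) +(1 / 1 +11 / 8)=-11591 / 24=-482.96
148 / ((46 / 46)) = 148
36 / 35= 1.03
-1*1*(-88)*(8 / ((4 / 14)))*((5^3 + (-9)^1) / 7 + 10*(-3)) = -33088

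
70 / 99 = 0.71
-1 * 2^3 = -8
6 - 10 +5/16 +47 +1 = 709/16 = 44.31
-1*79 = -79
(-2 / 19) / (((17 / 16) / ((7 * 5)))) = -1120 / 323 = -3.47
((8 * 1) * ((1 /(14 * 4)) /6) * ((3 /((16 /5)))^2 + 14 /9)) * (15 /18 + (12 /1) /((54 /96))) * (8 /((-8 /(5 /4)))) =-532855 /331776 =-1.61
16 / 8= 2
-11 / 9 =-1.22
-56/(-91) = 8/13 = 0.62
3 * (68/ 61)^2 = 13872/ 3721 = 3.73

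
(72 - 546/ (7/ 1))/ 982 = -3/ 491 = -0.01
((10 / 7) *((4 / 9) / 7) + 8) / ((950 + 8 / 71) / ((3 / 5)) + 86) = 31666 / 6534297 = 0.00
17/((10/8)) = 68/5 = 13.60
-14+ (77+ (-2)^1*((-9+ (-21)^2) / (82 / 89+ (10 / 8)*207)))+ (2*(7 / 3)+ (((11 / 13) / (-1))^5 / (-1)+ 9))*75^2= 16120755869775 / 203097271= 79374.56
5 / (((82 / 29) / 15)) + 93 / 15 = 13417 / 410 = 32.72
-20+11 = -9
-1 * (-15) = 15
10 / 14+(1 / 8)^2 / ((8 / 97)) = 3239 / 3584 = 0.90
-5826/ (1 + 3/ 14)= -81564/ 17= -4797.88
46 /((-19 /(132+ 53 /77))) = -321.25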